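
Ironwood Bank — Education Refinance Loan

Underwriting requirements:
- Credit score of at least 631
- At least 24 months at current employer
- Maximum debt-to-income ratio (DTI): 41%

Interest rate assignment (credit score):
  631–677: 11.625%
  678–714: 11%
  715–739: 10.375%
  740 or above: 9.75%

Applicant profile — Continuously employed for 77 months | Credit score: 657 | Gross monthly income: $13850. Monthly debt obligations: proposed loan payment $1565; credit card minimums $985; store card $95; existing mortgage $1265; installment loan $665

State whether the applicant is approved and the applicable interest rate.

Credit score 657 ≥ 631 (meets minimum)
Total monthly debts = (1,565 + 985 + 95 + 1,265 + 665) = 4,575. DTI: 4,575 ÷ 13,850 = 33%, within the 41% cap
Employment 77 ≥ 24 months
All requirements met. Score 657 falls in the 631–677 tier → 11.625%.

Approved at 11.625%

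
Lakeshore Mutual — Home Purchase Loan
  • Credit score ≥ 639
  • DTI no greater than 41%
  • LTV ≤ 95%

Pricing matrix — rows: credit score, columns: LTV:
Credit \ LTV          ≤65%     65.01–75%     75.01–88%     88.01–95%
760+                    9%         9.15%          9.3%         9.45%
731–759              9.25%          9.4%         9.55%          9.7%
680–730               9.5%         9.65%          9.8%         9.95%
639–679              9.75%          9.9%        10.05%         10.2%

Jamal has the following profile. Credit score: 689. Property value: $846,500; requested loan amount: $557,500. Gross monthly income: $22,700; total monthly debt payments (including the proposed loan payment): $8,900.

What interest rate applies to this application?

9.65%

Credit score 689 ≥ 639; Debt-to-income = 8,900/22,700 = 39.2% — meets 41% limit
LTV = 557,500/846,500 = 65.9% ≤ 95%
Credit 689 → row 680–730; LTV 65.9% → column 65.01–75%. Grid cell → 9.65%.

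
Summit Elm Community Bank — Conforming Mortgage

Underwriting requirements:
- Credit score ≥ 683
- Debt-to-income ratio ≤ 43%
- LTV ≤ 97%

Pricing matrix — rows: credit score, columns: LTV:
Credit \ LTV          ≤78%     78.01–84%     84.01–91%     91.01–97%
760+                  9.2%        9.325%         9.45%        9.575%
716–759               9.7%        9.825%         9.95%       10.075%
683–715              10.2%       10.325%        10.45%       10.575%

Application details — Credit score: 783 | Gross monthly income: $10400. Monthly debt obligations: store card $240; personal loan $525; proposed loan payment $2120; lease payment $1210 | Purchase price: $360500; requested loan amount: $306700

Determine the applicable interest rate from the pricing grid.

9.45%

Credit score 783 ≥ 683; Total monthly debts = (240 + 525 + 2,120 + 1,210) = 4,095. DTI: 4,095 ÷ 10,400 = 39.4%, within the 43% cap
Loan-to-value = 306,700/360,500 = 85.1% — pass (97% max)
Row: 783 falls in 760+. Column: 85.1% falls in 84.01–91%. Rate = 9.45%.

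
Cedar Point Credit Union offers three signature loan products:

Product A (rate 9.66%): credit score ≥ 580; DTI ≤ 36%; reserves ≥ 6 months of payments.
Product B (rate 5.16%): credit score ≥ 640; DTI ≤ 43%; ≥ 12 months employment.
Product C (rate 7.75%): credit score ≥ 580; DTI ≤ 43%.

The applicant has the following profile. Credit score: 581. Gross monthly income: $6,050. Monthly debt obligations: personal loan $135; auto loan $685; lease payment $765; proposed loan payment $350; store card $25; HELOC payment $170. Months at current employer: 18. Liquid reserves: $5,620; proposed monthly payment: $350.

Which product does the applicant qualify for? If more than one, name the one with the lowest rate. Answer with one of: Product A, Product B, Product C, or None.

Product C

Total debts = (135 + 685 + 765 + 350 + 25 + 170) = 2,130; DTI = 2,130/6,050 = 35.2%.
Reserves = 5,620/350 = 16.1 months.
Product A: score 581 ≥ 580; DTI 35.2% ≤ 36%; reserves 16.1 ≥ 6 mo → qualifies.
Product B: score 581 < 640; DTI 35.2% ≤ 43%; employment 18 ≥ 12 mo → does not qualify.
Product C: score 581 ≥ 580; DTI 35.2% ≤ 43% → qualifies.
Qualifying: Product A, Product C. Lowest rate is 7.75% → Product C.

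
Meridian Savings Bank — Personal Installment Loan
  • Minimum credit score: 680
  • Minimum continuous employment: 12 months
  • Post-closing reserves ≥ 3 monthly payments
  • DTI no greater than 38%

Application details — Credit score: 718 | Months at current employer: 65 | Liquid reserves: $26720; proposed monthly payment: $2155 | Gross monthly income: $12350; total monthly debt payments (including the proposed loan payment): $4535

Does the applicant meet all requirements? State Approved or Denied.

Credit score 718 ≥ 680 (meets)
Employment 65 ≥ 12 months
Liquid reserves cover 26,720/2,155 = 12.4 months — ≥ 3 required
DTI: 4,535 ÷ 12,350 = 36.7%, within the 38% cap
All criteria satisfied.

Approved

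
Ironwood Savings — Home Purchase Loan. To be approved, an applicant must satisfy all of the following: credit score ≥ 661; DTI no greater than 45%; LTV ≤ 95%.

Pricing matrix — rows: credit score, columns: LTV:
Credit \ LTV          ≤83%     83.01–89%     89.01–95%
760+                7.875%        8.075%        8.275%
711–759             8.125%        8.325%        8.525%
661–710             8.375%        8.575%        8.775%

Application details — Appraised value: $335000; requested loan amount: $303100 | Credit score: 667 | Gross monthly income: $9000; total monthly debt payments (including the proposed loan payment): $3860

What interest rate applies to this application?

Credit score 667 ≥ 661; DTI = 3,860/9,000 = 42.9% ≤ 45%
LTV = 303,100/335,000 = 90.5% ≤ 95%
Credit 667 → row 661–710; LTV 90.5% → column 89.01–95%. Grid cell → 8.775%.

8.775%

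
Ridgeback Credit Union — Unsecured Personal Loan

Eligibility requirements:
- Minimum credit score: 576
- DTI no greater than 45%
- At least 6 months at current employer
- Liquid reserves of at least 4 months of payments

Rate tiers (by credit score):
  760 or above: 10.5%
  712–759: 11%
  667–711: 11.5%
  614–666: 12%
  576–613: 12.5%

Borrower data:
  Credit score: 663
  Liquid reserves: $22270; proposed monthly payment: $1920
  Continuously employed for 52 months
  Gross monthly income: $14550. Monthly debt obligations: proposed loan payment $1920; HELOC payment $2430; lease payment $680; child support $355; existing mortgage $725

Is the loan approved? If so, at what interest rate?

Credit score 663 ≥ 576 (meets minimum)
Total monthly debts = (1,920 + 2,430 + 680 + 355 + 725) = 6,110. DTI = 6,110/14,550 = 42% ≤ 45%
Reserves = 22,270/1,920 = 11.6 months ≥ 4
Employment 52 ≥ 6 months
All requirements met. Score 663 falls in the 614–666 tier → 12%.

Approved at 12%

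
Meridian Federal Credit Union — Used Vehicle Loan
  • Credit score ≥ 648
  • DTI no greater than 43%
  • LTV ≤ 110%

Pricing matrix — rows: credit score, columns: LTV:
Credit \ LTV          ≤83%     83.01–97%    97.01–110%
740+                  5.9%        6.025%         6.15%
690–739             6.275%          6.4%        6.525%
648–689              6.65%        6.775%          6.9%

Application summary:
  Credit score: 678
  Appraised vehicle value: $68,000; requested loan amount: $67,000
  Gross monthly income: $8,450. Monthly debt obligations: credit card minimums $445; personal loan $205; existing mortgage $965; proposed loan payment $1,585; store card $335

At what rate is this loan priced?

Credit score 678 ≥ 648; Total monthly debts = (445 + 205 + 965 + 1,585 + 335) = 3,535. DTI = 3,535/8,450 = 41.8% ≤ 43%
LTV: 67,000 ÷ 68,000 = 98.5%, within 110% cap
Row: 678 falls in 648–689. Column: 98.5% falls in 97.01–110%. Rate = 6.9%.

6.9%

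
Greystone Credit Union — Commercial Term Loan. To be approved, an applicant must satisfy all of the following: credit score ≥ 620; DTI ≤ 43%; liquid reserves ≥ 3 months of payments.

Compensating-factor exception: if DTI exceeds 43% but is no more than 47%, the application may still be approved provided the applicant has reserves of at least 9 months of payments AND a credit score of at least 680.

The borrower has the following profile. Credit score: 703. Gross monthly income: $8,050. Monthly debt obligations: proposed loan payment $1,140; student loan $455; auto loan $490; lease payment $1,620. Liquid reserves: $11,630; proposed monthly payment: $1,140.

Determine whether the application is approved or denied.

Approved

Credit score 703 ≥ 620 (meets base)
Total debts = (1,140 + 455 + 490 + 1,620) = 3,705. DTI: 3,705 ÷ 8,050 = 46%, over the 43% base limit.
Liquid reserves cover 11,630/1,140 = 10.2 months — ≥ 3 required
DTI 46% is within the 43%–47% exception band; checking compensating factors.
Reserves 10.2 ≥ 9 months; credit score 703 ≥ 680.
Both override conditions satisfied; DTI exception granted.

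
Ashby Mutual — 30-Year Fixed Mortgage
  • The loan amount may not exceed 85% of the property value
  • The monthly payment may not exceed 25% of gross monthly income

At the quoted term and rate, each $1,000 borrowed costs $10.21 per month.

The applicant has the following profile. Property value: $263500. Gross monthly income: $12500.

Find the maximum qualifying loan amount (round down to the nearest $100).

$223,900

Payment cap: 25% × $12,500 = $3,125/month.
At $10.21 per $1,000, that supports 3,125/10.21 × 1,000 ≈ $306,072 → $306,000.
LTV cap: 85% × $263,500 = $223,975 → $223,900.
Binding constraint: loan-to-value.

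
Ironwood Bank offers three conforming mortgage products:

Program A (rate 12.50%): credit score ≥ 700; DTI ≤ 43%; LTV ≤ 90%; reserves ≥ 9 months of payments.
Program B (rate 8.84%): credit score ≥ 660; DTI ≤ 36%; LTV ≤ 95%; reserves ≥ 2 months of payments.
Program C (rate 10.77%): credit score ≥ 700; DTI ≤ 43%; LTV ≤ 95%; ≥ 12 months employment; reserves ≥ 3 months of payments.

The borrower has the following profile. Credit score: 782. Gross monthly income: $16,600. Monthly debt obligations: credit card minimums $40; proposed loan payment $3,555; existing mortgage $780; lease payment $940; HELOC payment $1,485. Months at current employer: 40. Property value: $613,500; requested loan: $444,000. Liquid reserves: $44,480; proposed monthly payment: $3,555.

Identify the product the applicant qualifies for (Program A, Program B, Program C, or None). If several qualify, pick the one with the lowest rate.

Program C

Total debts = (40 + 3,555 + 780 + 940 + 1,485) = 6,800; DTI = 6,800/16,600 = 41%.
LTV = 444,000/613,500 = 72.4%.
Reserves = 44,480/3,555 = 12.5 months.
Program A: score 782 ≥ 700; DTI 41% ≤ 43%; LTV 72.4% ≤ 90%; reserves 12.5 ≥ 9 mo → qualifies.
Program B: score 782 ≥ 660; DTI 41% > 36%; LTV 72.4% ≤ 95%; reserves 12.5 ≥ 2 mo → does not qualify.
Program C: score 782 ≥ 700; DTI 41% ≤ 43%; LTV 72.4% ≤ 95%; employment 40 ≥ 12 mo; reserves 12.5 ≥ 3 mo → qualifies.
Qualifying: Program A, Program C. Lowest rate is 10.77% → Program C.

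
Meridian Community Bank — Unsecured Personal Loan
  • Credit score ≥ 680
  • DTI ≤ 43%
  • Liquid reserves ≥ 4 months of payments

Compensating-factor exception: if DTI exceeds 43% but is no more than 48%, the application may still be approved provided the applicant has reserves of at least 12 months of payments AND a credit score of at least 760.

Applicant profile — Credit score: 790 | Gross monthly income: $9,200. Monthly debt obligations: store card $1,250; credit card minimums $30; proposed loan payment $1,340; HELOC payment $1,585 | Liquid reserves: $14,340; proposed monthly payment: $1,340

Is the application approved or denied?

Credit score 790 ≥ 680 (meets base)
Total debts = (1,250 + 30 + 1,340 + 1,585) = 4,205. DTI = 4,205/9,200 = 45.7% > 43% — standard DTI limit exceeded.
Liquid reserves cover 14,340/1,340 = 10.7 months — ≥ 4 required
45.7% falls in the override range (43%–48%), so the compensating-factor test applies.
Override check — reserves: 10.7 mo (short of 12); score: 790 (ok).
Compensating-factor requirement not fully met.

Denied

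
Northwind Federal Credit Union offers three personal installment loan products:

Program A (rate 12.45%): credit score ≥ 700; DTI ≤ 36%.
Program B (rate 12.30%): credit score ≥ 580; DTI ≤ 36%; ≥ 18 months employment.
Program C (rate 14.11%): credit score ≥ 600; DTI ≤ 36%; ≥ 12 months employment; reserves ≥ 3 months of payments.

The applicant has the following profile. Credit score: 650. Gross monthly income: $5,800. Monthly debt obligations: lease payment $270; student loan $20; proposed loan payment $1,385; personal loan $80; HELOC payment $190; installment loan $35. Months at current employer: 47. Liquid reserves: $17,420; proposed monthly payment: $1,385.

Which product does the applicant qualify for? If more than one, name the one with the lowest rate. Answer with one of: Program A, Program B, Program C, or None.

Total debts = (270 + 20 + 1,385 + 80 + 190 + 35) = 1,980; DTI = 1,980/5,800 = 34.1%.
Reserves = 17,420/1,385 = 12.6 months.
Program A: score 650 < 700; DTI 34.1% ≤ 36% → does not qualify.
Program B: score 650 ≥ 580; DTI 34.1% ≤ 36%; employment 47 ≥ 18 mo → qualifies.
Program C: score 650 ≥ 600; DTI 34.1% ≤ 36%; employment 47 ≥ 12 mo; reserves 12.6 ≥ 3 mo → qualifies.
Qualifying: Program B, Program C. Lowest rate is 12.30% → Program B.

Program B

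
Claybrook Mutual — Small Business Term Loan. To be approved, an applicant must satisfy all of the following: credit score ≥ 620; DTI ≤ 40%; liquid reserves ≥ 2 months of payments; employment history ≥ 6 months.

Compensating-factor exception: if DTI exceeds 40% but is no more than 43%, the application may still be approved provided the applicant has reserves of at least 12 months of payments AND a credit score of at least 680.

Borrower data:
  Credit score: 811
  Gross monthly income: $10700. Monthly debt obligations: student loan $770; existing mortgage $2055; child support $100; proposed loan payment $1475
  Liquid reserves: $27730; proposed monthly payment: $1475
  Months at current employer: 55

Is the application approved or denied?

Credit score 811 ≥ 620 (meets base)
Total debts = (770 + 2,055 + 100 + 1,475) = 4,400. DTI: 4,400 ÷ 10,700 = 41.1%, over the 40% base limit.
Reserves: 27,730 ÷ 1,475 = 18.8 months (meets 2-month minimum)
Employment 55 ≥ 6 months
DTI 41.1% is within the 40%–43% exception band; checking compensating factors.
Override check — reserves: 18.8 mo (ok); score: 811 (ok).
Both override conditions satisfied; DTI exception granted.

Approved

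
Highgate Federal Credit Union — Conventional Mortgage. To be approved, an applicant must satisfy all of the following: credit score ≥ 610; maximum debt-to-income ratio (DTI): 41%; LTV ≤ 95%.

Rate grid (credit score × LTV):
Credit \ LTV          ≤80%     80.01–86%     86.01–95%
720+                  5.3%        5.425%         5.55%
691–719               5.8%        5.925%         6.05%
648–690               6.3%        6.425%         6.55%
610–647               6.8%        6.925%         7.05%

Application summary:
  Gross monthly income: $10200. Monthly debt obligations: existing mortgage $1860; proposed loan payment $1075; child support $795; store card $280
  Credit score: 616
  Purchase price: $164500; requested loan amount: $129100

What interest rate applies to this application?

Credit score 616 ≥ 610; Total monthly debts = (1,860 + 1,075 + 795 + 280) = 4,010. Debt-to-income = 4,010/10,200 = 39.3% — meets 41% limit
LTV = 129,100/164,500 = 78.5% ≤ 95%
Score 616 is in the 610–647 band; LTV 78.5% is in the ≤80% band → 6.8%.

6.8%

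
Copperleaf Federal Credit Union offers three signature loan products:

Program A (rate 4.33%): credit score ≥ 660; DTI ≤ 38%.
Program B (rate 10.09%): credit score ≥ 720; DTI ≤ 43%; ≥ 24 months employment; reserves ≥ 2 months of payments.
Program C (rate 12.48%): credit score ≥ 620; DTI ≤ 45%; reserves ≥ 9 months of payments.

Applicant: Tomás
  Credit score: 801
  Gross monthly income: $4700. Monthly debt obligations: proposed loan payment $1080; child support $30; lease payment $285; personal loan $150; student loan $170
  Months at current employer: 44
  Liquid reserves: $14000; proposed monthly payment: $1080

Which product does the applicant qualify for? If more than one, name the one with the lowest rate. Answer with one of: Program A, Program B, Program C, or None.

Total debts = (1,080 + 30 + 285 + 150 + 170) = 1,715; DTI = 1,715/4,700 = 36.5%.
Reserves = 14,000/1,080 = 13.0 months.
Program A: score 801 ≥ 660; DTI 36.5% ≤ 38% → qualifies.
Program B: score 801 ≥ 720; DTI 36.5% ≤ 43%; employment 44 ≥ 24 mo; reserves 13.0 ≥ 2 mo → qualifies.
Program C: score 801 ≥ 620; DTI 36.5% ≤ 45%; reserves 13.0 ≥ 9 mo → qualifies.
Qualifying: Program A, Program B, Program C. Lowest rate is 4.33% → Program A.

Program A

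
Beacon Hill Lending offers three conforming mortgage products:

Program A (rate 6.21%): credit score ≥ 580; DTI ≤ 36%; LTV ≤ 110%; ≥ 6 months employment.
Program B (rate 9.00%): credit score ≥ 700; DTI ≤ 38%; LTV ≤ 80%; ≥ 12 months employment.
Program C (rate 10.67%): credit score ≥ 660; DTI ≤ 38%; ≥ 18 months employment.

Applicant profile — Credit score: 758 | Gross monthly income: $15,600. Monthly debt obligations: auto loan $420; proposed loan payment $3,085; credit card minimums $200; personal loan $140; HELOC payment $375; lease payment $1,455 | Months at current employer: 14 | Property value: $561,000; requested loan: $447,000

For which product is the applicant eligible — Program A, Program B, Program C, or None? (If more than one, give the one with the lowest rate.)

Program B

Total debts = (420 + 3,085 + 200 + 140 + 375 + 1,455) = 5,675; DTI = 5,675/15,600 = 36.4%.
LTV = 447,000/561,000 = 79.7%.
Program A: score 758 ≥ 580; DTI 36.4% > 36%; LTV 79.7% ≤ 110%; employment 14 ≥ 6 mo → does not qualify.
Program B: score 758 ≥ 700; DTI 36.4% ≤ 38%; LTV 79.7% ≤ 80%; employment 14 ≥ 12 mo → qualifies.
Program C: score 758 ≥ 660; DTI 36.4% ≤ 38%; employment 14 < 18 mo → does not qualify.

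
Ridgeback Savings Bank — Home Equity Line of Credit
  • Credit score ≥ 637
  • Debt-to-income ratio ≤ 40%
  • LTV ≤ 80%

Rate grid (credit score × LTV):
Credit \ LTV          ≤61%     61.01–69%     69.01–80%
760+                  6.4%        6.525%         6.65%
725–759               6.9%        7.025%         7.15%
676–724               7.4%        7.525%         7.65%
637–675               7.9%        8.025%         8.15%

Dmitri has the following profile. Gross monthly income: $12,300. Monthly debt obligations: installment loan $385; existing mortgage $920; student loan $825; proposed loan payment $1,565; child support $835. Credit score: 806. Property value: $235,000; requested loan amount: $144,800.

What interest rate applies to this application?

6.525%

Credit score 806 ≥ 637; Total monthly debts = (385 + 920 + 825 + 1,565 + 835) = 4,530. DTI: 4,530 ÷ 12,300 = 36.8%, within the 40% cap
LTV: 144,800 ÷ 235,000 = 61.6%, within 80% cap
Score 806 is in the 760+ band; LTV 61.6% is in the 61.01–69% band → 6.525%.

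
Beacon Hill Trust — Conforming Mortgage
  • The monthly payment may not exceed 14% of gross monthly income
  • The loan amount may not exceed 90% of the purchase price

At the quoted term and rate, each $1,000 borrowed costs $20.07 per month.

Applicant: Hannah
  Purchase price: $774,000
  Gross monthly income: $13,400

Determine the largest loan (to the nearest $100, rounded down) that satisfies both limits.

$93,400

Payment cap: 14% × $13,400 = $1,876/month.
At $20.07 per $1,000, that supports 1,876/20.07 × 1,000 ≈ $93,472 → $93,400.
LTV cap: 90% × $774,000 = $696,600 → $696,600.
Binding constraint: payment-to-income.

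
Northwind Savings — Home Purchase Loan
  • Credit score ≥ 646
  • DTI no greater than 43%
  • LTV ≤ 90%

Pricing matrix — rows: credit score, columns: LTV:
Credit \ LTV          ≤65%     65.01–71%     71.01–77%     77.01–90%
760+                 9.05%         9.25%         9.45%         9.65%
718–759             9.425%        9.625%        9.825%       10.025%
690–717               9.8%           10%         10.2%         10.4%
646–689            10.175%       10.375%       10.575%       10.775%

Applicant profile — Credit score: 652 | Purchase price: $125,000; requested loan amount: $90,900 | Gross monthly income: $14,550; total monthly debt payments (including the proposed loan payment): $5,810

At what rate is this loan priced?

Credit score 652 ≥ 646; DTI = 5,810/14,550 = 39.9% ≤ 43%
Loan-to-value = 90,900/125,000 = 72.7% — pass (90% max)
Credit 652 → row 646–689; LTV 72.7% → column 71.01–77%. Grid cell → 10.575%.

10.575%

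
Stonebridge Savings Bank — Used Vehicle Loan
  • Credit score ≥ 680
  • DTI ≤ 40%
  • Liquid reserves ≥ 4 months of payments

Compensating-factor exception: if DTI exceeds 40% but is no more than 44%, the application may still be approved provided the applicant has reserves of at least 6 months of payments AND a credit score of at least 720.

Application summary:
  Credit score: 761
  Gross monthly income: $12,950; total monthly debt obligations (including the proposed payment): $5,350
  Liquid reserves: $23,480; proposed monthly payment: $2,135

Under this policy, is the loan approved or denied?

Credit score 761 ≥ 680 (meets base)
DTI = 5,350/12,950 = 41.3% > 40% — standard DTI limit exceeded.
Reserves = 23,480/2,135 = 11.0 months ≥ 4
DTI 41.3% is within the 40%–44% exception band; checking compensating factors.
Override check — reserves: 11.0 mo (ok); score: 761 (ok).
Both compensating conditions met → exception applies.

Approved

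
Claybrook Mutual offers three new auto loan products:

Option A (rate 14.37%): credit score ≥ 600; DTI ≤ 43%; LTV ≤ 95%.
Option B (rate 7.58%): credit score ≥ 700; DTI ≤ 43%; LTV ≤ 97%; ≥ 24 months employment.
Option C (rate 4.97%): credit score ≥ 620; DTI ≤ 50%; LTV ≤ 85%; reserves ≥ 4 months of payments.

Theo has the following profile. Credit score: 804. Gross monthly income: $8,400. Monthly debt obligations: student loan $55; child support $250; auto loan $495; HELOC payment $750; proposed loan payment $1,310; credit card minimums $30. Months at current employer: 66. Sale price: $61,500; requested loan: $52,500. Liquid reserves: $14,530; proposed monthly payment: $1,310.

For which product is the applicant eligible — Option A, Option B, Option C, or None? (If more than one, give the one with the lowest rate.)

Total debts = (55 + 250 + 495 + 750 + 1,310 + 30) = 2,890; DTI = 2,890/8,400 = 34.4%.
LTV = 52,500/61,500 = 85.4%.
Reserves = 14,530/1,310 = 11.1 months.
Option A: score 804 ≥ 600; DTI 34.4% ≤ 43%; LTV 85.4% ≤ 95% → qualifies.
Option B: score 804 ≥ 700; DTI 34.4% ≤ 43%; LTV 85.4% ≤ 97%; employment 66 ≥ 24 mo → qualifies.
Option C: score 804 ≥ 620; DTI 34.4% ≤ 50%; LTV 85.4% > 85%; reserves 11.1 ≥ 4 mo → does not qualify.
Qualifying: Option A, Option B. Lowest rate is 7.58% → Option B.

Option B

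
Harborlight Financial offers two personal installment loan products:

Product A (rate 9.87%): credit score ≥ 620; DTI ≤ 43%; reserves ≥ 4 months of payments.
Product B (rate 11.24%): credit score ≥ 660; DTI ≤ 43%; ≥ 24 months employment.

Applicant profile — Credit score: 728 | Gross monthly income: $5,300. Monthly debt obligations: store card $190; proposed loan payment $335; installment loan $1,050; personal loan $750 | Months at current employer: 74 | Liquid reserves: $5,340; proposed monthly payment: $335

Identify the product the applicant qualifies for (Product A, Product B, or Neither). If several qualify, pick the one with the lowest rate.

Neither

Total debts = (190 + 335 + 1,050 + 750) = 2,325; DTI = 2,325/5,300 = 43.9%.
Reserves = 5,340/335 = 15.9 months.
Product A: score 728 ≥ 620; DTI 43.9% > 43%; reserves 15.9 ≥ 4 mo → does not qualify.
Product B: score 728 ≥ 660; DTI 43.9% > 43%; employment 74 ≥ 24 mo → does not qualify.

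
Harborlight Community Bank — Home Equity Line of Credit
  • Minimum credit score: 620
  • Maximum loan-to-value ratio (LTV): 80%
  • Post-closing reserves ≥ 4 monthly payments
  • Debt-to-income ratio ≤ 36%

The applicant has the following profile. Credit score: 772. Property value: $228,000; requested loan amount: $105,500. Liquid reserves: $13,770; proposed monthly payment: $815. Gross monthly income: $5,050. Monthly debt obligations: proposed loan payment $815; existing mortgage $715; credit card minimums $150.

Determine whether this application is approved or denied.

Approved

Credit score 772 ≥ 620 (meets)
LTV: 105,500 ÷ 228,000 = 46.3%, within 80% cap
Reserves: 13,770 ÷ 815 = 16.9 months (meets 4-month minimum)
Total monthly debts = (815 + 715 + 150) = 1,680. DTI: 1,680 ÷ 5,050 = 33.3%, within the 36% cap
All criteria satisfied.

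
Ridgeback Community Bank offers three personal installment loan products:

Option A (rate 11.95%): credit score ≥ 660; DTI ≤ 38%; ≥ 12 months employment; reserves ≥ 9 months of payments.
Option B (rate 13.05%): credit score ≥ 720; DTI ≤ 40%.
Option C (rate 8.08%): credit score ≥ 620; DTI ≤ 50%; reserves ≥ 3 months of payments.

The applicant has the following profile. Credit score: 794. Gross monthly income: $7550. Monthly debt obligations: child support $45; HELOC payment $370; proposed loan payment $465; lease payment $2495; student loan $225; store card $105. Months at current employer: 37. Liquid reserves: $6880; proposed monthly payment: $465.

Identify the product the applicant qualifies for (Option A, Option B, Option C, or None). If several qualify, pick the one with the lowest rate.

Total debts = (45 + 370 + 465 + 2,495 + 225 + 105) = 3,705; DTI = 3,705/7,550 = 49.1%.
Reserves = 6,880/465 = 14.8 months.
Option A: score 794 ≥ 660; DTI 49.1% > 38%; employment 37 ≥ 12 mo; reserves 14.8 ≥ 9 mo → does not qualify.
Option B: score 794 ≥ 720; DTI 49.1% > 40% → does not qualify.
Option C: score 794 ≥ 620; DTI 49.1% ≤ 50%; reserves 14.8 ≥ 3 mo → qualifies.

Option C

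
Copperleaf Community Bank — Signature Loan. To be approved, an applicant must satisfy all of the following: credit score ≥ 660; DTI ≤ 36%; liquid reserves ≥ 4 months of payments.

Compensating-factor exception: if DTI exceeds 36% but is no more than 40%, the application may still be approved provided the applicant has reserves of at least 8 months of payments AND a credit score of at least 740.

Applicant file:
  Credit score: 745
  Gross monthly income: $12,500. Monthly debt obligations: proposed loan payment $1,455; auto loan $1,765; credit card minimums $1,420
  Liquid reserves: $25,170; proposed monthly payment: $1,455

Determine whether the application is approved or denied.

Credit score 745 ≥ 660 (meets base)
Total debts = (1,455 + 1,765 + 1,420) = 4,640. DTI: 4,640 ÷ 12,500 = 37.1%, over the 36% base limit.
Reserves: 25,170 ÷ 1,455 = 17.3 months (meets 4-month minimum)
37.1% falls in the override range (36%–40%), so the compensating-factor test applies.
Reserves 17.3 ≥ 8 months; credit score 745 ≥ 740.
Both compensating conditions met → exception applies.

Approved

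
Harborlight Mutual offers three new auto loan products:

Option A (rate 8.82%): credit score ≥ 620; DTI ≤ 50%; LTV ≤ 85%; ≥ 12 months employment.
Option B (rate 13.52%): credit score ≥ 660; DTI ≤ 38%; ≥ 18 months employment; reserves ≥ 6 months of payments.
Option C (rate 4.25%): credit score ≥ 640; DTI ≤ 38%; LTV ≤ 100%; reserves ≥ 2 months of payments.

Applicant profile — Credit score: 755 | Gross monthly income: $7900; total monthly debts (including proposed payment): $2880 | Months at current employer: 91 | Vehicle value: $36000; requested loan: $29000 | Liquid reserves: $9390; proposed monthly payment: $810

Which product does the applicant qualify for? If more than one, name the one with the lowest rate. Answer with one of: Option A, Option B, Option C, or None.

Option C

DTI = 2,880/7,900 = 36.5%.
LTV = 29,000/36,000 = 80.6%.
Reserves = 9,390/810 = 11.6 months.
Option A: score 755 ≥ 620; DTI 36.5% ≤ 50%; LTV 80.6% ≤ 85%; employment 91 ≥ 12 mo → qualifies.
Option B: score 755 ≥ 660; DTI 36.5% ≤ 38%; employment 91 ≥ 18 mo; reserves 11.6 ≥ 6 mo → qualifies.
Option C: score 755 ≥ 640; DTI 36.5% ≤ 38%; LTV 80.6% ≤ 100%; reserves 11.6 ≥ 2 mo → qualifies.
Qualifying: Option A, Option B, Option C. Lowest rate is 4.25% → Option C.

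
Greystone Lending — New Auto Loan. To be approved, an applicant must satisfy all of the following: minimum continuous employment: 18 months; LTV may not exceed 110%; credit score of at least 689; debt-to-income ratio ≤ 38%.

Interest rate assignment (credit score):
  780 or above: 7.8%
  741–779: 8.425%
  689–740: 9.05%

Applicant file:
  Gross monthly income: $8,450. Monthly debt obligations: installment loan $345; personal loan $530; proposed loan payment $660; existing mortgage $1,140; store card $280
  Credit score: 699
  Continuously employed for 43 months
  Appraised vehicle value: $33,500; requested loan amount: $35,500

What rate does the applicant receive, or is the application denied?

Credit score 699 ≥ 689 (meets minimum)
LTV = 35,500/33,500 = 106% ≤ 110%
Employment 43 ≥ 18 months
Total monthly debts = (345 + 530 + 660 + 1,140 + 280) = 2,955. DTI = 2,955/8,450 = 35% ≤ 38%
All requirements met. Score 699 falls in the 689–740 tier → 9.05%.

Approved at 9.05%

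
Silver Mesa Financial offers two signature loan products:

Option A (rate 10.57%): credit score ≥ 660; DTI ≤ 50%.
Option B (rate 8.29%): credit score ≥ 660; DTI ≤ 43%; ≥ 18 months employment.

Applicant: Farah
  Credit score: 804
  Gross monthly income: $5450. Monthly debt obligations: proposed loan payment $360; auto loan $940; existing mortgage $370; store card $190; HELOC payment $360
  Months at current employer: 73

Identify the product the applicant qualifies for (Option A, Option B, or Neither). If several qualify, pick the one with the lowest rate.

Total debts = (360 + 940 + 370 + 190 + 360) = 2,220; DTI = 2,220/5,450 = 40.7%.
Option A: score 804 ≥ 660; DTI 40.7% ≤ 50% → qualifies.
Option B: score 804 ≥ 660; DTI 40.7% ≤ 43%; employment 73 ≥ 18 mo → qualifies.
Qualifying: Option A, Option B. Lowest rate is 8.29% → Option B.

Option B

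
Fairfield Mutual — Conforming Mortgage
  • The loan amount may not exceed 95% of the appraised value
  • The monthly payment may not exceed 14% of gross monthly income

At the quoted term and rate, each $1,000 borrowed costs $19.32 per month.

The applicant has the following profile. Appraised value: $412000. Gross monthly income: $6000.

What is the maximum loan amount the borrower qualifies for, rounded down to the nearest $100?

Payment cap: 14% × $6,000 = $840/month.
At $19.32 per $1,000, that supports 840/19.32 × 1,000 ≈ $43,478 → $43,400.
LTV cap: 95% × $412,000 = $391,400 → $391,400.
Binding constraint: payment-to-income.

$43,400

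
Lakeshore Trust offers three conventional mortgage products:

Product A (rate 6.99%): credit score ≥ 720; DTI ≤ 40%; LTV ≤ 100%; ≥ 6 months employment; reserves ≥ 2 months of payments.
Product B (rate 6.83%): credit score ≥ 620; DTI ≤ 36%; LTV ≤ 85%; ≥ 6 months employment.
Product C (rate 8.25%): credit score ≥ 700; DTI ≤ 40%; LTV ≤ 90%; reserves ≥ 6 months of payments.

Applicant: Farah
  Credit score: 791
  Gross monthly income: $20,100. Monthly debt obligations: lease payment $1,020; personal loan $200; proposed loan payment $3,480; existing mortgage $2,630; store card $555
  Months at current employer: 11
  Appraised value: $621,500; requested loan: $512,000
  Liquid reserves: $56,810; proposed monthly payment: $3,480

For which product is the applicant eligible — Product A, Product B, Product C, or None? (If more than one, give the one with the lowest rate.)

Total debts = (1,020 + 200 + 3,480 + 2,630 + 555) = 7,885; DTI = 7,885/20,100 = 39.2%.
LTV = 512,000/621,500 = 82.4%.
Reserves = 56,810/3,480 = 16.3 months.
Product A: score 791 ≥ 720; DTI 39.2% ≤ 40%; LTV 82.4% ≤ 100%; employment 11 ≥ 6 mo; reserves 16.3 ≥ 2 mo → qualifies.
Product B: score 791 ≥ 620; DTI 39.2% > 36%; LTV 82.4% ≤ 85%; employment 11 ≥ 6 mo → does not qualify.
Product C: score 791 ≥ 700; DTI 39.2% ≤ 40%; LTV 82.4% ≤ 90%; reserves 16.3 ≥ 6 mo → qualifies.
Qualifying: Product A, Product C. Lowest rate is 6.99% → Product A.

Product A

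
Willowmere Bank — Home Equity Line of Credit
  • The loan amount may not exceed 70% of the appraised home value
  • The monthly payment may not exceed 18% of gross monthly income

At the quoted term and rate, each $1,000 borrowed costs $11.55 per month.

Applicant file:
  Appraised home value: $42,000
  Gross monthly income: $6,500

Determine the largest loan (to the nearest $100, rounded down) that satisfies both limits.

$29,400

Payment cap: 18% × $6,500 = $1,170/month.
At $11.55 per $1,000, that supports 1,170/11.55 × 1,000 ≈ $101,298 → $101,200.
LTV cap: 70% × $42,000 = $29,400 → $29,400.
Binding constraint: loan-to-value.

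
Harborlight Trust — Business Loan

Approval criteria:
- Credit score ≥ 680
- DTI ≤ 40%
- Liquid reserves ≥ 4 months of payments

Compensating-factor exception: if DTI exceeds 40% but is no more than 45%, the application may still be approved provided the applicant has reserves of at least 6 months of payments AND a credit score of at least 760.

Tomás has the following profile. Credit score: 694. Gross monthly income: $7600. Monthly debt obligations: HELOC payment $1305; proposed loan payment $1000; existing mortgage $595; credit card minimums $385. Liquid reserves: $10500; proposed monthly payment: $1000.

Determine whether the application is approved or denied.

Credit score 694 ≥ 680 (meets base)
Total debts = (1,305 + 1,000 + 595 + 385) = 3,285. DTI: 3,285 ÷ 7,600 = 43.2%, over the 40% base limit.
Reserves: 10,500 ÷ 1,000 = 10.5 months (meets 4-month minimum)
43.2% falls in the override range (40%–45%), so the compensating-factor test applies.
Reserves 10.5 ≥ 6 months; credit score 694 < 760.
Override conditions not both satisfied; exception does not apply.

Denied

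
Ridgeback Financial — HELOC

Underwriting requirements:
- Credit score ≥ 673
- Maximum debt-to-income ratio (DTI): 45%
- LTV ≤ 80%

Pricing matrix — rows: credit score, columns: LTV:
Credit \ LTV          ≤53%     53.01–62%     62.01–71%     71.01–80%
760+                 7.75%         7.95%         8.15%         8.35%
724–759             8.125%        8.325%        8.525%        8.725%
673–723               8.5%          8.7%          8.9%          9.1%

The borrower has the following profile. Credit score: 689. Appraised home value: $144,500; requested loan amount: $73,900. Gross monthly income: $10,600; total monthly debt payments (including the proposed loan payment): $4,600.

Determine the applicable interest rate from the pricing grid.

8.5%

Credit score 689 ≥ 673; DTI = 4,600/10,600 = 43.4% ≤ 45%
LTV = 73,900/144,500 = 51.1% ≤ 80%
Row: 689 falls in 673–723. Column: 51.1% falls in ≤53%. Rate = 8.5%.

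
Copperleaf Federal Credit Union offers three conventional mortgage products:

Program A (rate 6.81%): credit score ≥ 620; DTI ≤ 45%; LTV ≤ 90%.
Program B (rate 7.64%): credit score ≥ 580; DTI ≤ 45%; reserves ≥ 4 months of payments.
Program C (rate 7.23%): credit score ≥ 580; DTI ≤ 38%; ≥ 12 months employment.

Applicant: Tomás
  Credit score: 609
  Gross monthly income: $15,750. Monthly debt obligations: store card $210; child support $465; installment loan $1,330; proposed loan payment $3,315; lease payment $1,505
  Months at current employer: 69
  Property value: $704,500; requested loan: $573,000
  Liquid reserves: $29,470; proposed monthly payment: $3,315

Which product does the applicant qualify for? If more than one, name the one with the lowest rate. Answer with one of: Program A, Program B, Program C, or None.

Total debts = (210 + 465 + 1,330 + 3,315 + 1,505) = 6,825; DTI = 6,825/15,750 = 43.3%.
LTV = 573,000/704,500 = 81.3%.
Reserves = 29,470/3,315 = 8.9 months.
Program A: score 609 < 620; DTI 43.3% ≤ 45%; LTV 81.3% ≤ 90% → does not qualify.
Program B: score 609 ≥ 580; DTI 43.3% ≤ 45%; reserves 8.9 ≥ 4 mo → qualifies.
Program C: score 609 ≥ 580; DTI 43.3% > 38%; employment 69 ≥ 12 mo → does not qualify.

Program B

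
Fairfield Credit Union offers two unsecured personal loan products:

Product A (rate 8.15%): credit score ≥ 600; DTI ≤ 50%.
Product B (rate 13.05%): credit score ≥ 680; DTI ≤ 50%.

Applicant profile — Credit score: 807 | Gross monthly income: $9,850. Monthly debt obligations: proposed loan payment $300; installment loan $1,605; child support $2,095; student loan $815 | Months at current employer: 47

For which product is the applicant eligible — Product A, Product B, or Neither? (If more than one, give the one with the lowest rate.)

Total debts = (300 + 1,605 + 2,095 + 815) = 4,815; DTI = 4,815/9,850 = 48.9%.
Product A: score 807 ≥ 600; DTI 48.9% ≤ 50% → qualifies.
Product B: score 807 ≥ 680; DTI 48.9% ≤ 50% → qualifies.
Qualifying: Product A, Product B. Lowest rate is 8.15% → Product A.

Product A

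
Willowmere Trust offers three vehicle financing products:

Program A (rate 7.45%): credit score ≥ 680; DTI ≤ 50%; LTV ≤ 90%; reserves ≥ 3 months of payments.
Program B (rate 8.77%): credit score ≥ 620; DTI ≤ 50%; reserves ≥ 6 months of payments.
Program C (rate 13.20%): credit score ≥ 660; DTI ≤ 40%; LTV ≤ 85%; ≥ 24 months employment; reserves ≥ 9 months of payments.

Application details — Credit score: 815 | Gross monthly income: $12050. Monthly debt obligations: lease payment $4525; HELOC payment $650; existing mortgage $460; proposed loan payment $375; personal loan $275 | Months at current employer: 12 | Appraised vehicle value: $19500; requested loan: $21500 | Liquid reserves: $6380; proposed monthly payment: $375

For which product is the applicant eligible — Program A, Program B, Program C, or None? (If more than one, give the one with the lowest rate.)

None

Total debts = (4,525 + 650 + 460 + 375 + 275) = 6,285; DTI = 6,285/12,050 = 52.2%.
LTV = 21,500/19,500 = 110.3%.
Reserves = 6,380/375 = 17.0 months.
Program A: score 815 ≥ 680; DTI 52.2% > 50%; LTV 110.3% > 90%; reserves 17.0 ≥ 3 mo → does not qualify.
Program B: score 815 ≥ 620; DTI 52.2% > 50%; reserves 17.0 ≥ 6 mo → does not qualify.
Program C: score 815 ≥ 660; DTI 52.2% > 40%; LTV 110.3% > 85%; employment 12 < 24 mo; reserves 17.0 ≥ 9 mo → does not qualify.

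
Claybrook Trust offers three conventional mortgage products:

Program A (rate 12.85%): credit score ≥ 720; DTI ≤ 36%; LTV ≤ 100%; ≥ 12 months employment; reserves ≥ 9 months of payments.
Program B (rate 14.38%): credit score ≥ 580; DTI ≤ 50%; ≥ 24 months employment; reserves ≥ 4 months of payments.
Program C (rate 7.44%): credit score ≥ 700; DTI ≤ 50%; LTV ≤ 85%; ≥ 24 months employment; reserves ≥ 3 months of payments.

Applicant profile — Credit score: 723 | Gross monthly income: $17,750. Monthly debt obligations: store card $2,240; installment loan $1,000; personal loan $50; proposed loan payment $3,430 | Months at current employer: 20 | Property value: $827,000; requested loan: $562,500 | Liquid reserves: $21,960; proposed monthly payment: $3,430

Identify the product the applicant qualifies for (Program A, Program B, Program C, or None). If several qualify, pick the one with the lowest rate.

None

Total debts = (2,240 + 1,000 + 50 + 3,430) = 6,720; DTI = 6,720/17,750 = 37.9%.
LTV = 562,500/827,000 = 68%.
Reserves = 21,960/3,430 = 6.4 months.
Program A: score 723 ≥ 720; DTI 37.9% > 36%; LTV 68% ≤ 100%; employment 20 ≥ 12 mo; reserves 6.4 < 9 mo → does not qualify.
Program B: score 723 ≥ 580; DTI 37.9% ≤ 50%; employment 20 < 24 mo; reserves 6.4 ≥ 4 mo → does not qualify.
Program C: score 723 ≥ 700; DTI 37.9% ≤ 50%; LTV 68% ≤ 85%; employment 20 < 24 mo; reserves 6.4 ≥ 3 mo → does not qualify.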